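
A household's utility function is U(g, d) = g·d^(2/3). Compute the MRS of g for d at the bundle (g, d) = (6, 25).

MRS = 6.25

MU_g = d^(2/3) and MU_d = 2/3·g·d^(-1/3).
MRS = MU_g/MU_d = (1.5)·d/g.
At (6, 25): MRS = 6.25.
So at (6, 25) the consumer would give up 6.25 units of d for one more unit of g.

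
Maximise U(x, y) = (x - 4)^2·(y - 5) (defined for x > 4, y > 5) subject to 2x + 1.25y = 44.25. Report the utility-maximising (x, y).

MU_x = 2·(x−4)·(y−5), MU_y = (x−4)^2.
MRS = (2/1)·(y−5)/(x−4).
Tangency: set MRS = p_x/p_y = 2/1.25 = 1.6.
So (2/1)·(y − 5)/(x − 4) = 1.6, i.e. (y − 5) = 0.8·(x − 4).
Rewrite the budget in excess-of-subsistence terms: 2·(x − 4) + 1.25·(y − 5) = 44.25 − 2·4 − 1.25·5 = 30.
Substituting, 3·(x − 4) = 30, so x − 4 = 10 and x* = 14.
Then y − 5 = 0.8·10 = 8, so y* = 13.

x* = 14, y* = 13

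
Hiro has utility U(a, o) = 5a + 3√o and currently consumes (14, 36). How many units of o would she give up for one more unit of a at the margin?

MRS = 20

MU_a = 5, MU_o = 3/(2√o).
MRS = 5 ÷ (3/(2√o)).
At (14, 36): MRS = 20.
The indifference curve has slope −20 at this bundle.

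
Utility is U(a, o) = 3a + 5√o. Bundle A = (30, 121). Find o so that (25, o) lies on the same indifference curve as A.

o = 196

U(30, 121) = 145.
Set U(25, o) = 145 and solve.
With a = 25: 5√o = 145 − 3·25 = 70, so √o = 14 and o = 196.
Check: U(25, 196) = 145.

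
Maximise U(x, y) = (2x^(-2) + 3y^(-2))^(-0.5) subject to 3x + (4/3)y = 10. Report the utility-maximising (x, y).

For CES with ρ = -2, MRS = (2/3)·(y/x)^3.
Tangency: set MRS = p_x/p_y = 3/(4/3) = 2.25.
So (y/x)^3 = 3.375; taking the cube root, y/x = 1.5, i.e. y = 1.5·x.
Substitute into the budget 3·x + (4/3)·y = 10: 5·x = 10, so x* = 2 and y* = 1.5·2 = 3.

x* = 2, y* = 3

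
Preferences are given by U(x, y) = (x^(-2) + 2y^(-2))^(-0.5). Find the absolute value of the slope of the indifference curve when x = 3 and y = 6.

For CES with ρ = -2, MRS = (1/2)·(y/x)^3.
At (3, 6): MRS = 4.
The indifference curve has slope −4 at this bundle.

MRS = 4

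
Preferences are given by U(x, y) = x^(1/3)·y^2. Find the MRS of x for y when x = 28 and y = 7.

MU_x = 1/3·x^(-2/3)·y^2 and MU_y = 2·x^(1/3)·y.
MRS = MU_x/MU_y = (1/6)·y/x.
At (28, 7): MRS = 1/24.
That is, one extra unit of x is worth 1/24 units of y at the margin.

MRS = 1/24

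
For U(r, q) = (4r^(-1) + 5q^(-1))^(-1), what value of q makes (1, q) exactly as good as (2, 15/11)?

q = 3

U depends on (r, q) only through S = 4r^(-1) + 5q^(-1), so equal utility means equal S. At (2, 15/11): S = 17/3.
With r = 1: 4·1^(-1) = 4, so 5q^(-1) = 17/3 − 4 = 5/3, i.e. q^(-1) = 1/3.
Hence q = 1/(1/3) = 3.
Check: U(1, 3) = 0.1765.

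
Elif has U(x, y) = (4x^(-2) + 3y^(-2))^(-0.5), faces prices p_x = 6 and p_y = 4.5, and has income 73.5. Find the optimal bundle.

For CES with ρ = -2, MRS = (4/3)·(y/x)^3.
Tangency: set MRS = p_x/p_y = 6/4.5 = 4/3.
So (y/x)^3 = 1; taking the cube root, y/x = 1, i.e. y = x.
Substitute into the budget 6·x + 4.5·y = 73.5: 10.5·x = 73.5, so x* = 7 and y* = 7.

x* = 7, y* = 7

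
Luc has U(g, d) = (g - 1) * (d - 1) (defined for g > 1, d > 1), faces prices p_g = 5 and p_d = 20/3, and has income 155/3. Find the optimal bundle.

g* = 5, d* = 4

MU_g = (d−1), MU_d = (g−1).
MRS = (d−1)/(g−1).
Tangency: set MRS = p_g/p_d = 5/(20/3) = 0.75.
So (d − 1)/(g − 1) = 0.75, i.e. (d − 1) = 0.75·(g − 1).
Rewrite the budget in excess-of-subsistence terms: 5·(g − 1) + (20/3)·(d − 1) = 155/3 − 5·1 − (20/3)·1 = 40.
Substituting, 10·(g − 1) = 40, so g − 1 = 4 and g* = 5.
Then d − 1 = 0.75·4 = 3, so d* = 4.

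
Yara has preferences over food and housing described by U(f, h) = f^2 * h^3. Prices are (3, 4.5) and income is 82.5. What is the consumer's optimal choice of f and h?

MU_f = 2·f·h^3 and MU_h = 3·f^2·h^2.
MRS = MU_f/MU_h = (2/3)·h/f.
Tangency: set MRS = p_f/p_h = 3/4.5 = 2/3.
So (2/3)·h/f = 2/3, i.e. h = f.
Substitute into the budget 3·f + 4.5·h = 82.5: 7.5·f = 82.5, so f* = 11.
Then h* = 11.

f* = 11, h* = 11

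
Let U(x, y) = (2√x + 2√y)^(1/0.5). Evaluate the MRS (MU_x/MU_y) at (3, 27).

MRS = 3

For CES with ρ = 0.5, MRS = √(y/x).
At (3, 27): MRS = 3.
That is, one extra unit of x is worth 3 units of y at the margin.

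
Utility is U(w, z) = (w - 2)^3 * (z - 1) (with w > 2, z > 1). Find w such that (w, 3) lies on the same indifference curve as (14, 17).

w = 26

U(14, 17) = 27648.
Set U(w, 3) = 27648 and solve.
With z = 3: (3 − 1) = 2, so (w − 2)^3 = 27648/2 = 13824.
Taking the cube root (with w > 2): w − 2 = 24, so w = 26.
Check: U(26, 3) = 27648.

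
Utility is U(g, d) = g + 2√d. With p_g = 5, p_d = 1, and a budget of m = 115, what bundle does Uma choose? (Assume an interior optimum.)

MU_g = 1, MU_d = 2/(2√d).
MRS = 1 ÷ (2/(2√d)).
Tangency: set MRS = p_g/p_d = 5/1 = 5.
MRS depends only on d: √d = 5 ⇒ √d = 5 ⇒ d* = 25.
From the budget, 5·g = 115 − 1·25 = 90, so g* = 18.

g* = 18, d* = 25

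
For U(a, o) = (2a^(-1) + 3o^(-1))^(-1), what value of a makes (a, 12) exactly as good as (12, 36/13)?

a = 2

U depends on (a, o) only through S = 2a^(-1) + 3o^(-1), so equal utility means equal S. At (12, 36/13): S = 1.25.
With o = 12: 3·12^(-1) = 0.25, so 2a^(-1) = 1.25 − 0.25 = 1, i.e. a^(-1) = 0.5.
Hence a = 1/0.5 = 2.
Check: U(2, 12) = 0.8.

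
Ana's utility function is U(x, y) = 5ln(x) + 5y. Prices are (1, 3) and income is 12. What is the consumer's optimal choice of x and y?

MU_x = 5/x, MU_y = 5.
MRS = 5/x ÷ 5.
Tangency: set MRS = p_x/p_y = 1/3.
MRS depends only on x: 1/x = 1/3 ⇒ x* = 1/(1/3) = 3.
From the budget, 3·y = 12 − 1·3 = 9, so y* = 3.

x* = 3, y* = 3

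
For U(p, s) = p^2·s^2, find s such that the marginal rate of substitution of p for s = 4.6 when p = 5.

MU_p = 2·p·s^2 and MU_s = 2·p^2·s.
MRS = MU_p/MU_s = s/p.
Substitute p = 5: MRS = s/5. Setting s/5 = 4.6 gives s = 4.6·5 = 23.

s = 23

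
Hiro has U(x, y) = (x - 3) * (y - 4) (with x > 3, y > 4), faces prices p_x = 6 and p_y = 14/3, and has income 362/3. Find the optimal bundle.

MU_x = (y−4), MU_y = (x−3).
MRS = (y−4)/(x−3).
Tangency: set MRS = p_x/p_y = 6/(14/3) = 9/7.
So (y − 4)/(x − 3) = 9/7, i.e. (y − 4) = (9/7)·(x − 3).
Rewrite the budget in excess-of-subsistence terms: 6·(x − 3) + (14/3)·(y − 4) = 362/3 − 6·3 − (14/3)·4 = 84.
Substituting, 12·(x − 3) = 84, so x − 3 = 7 and x* = 10.
Then y − 4 = (9/7)·7 = 9, so y* = 13.

x* = 10, y* = 13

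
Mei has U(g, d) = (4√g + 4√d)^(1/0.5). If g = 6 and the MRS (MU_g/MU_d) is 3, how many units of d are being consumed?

For CES with ρ = 0.5, MRS = √(d/g).
Setting √(d/6) = 3 gives d/6 = 9 and d = 54.

d = 54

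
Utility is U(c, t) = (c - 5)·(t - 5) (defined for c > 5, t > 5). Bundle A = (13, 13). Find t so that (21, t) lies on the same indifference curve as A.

U(13, 13) = 64.
Set U(21, t) = 64 and solve.
With c = 21: (21 − 5) = 16, so (t − 5) = 64/16 = 4.
So t = 5 + 4 = 9.
Check: U(21, 9) = 64.

t = 9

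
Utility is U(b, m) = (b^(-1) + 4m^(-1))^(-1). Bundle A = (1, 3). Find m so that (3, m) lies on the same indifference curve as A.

m = 2

U depends on (b, m) only through S = b^(-1) + 4m^(-1), so equal utility means equal S. At (1, 3): S = 7/3.
With b = 3: 3^(-1) = 1/3, so 4m^(-1) = 7/3 − 1/3 = 2, i.e. m^(-1) = 0.5.
Hence m = 1/0.5 = 2.
Check: U(3, 2) = 0.4286.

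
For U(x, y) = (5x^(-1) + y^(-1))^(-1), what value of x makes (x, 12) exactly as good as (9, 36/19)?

U depends on (x, y) only through S = 5x^(-1) + y^(-1), so equal utility means equal S. At (9, 36/19): S = 13/12.
With y = 12: 12^(-1) = 1/12, so 5x^(-1) = 13/12 − 1/12 = 1, i.e. x^(-1) = 0.2.
Hence x = 1/0.2 = 5.
Check: U(5, 12) = 0.9231.

x = 5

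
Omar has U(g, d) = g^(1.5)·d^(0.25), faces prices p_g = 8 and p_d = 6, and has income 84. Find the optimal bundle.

MU_g = 1.5·√g·d^(0.25) and MU_d = 0.25·g^(1.5)·d^(-0.75).
MRS = MU_g/MU_d = (6)·d/g.
Tangency: set MRS = p_g/p_d = 8/6 = 4/3.
So (6)·d/g = 4/3, i.e. d = (2/9)·g.
Substitute into the budget 8·g + 6·d = 84: (28/3)·g = 84, so g* = 9.
Then d* = (2/9)·9 = 2.

g* = 9, d* = 2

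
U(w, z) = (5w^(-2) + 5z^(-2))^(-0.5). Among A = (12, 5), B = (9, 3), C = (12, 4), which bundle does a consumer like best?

Bundle A

Evaluate utility at each bundle:
U(A) = 2.064.
U(B) = 1.273.
U(C) = 1.697.
Highest utility is A, so A ≻ C ≻ B.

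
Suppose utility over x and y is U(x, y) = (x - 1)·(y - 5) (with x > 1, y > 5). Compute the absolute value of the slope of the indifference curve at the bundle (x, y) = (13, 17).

MRS = 1

MU_x = (y−5), MU_y = (x−1).
MRS = (y−5)/(x−1).
At (13, 17): MRS = 1.
The indifference curve has slope −1 at this bundle.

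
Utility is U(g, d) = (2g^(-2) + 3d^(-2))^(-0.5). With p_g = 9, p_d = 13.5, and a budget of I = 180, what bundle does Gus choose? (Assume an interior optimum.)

g* = 8, d* = 8

For CES with ρ = -2, MRS = (2/3)·(d/g)^3.
Tangency: set MRS = p_g/p_d = 9/13.5 = 2/3.
So (d/g)^3 = 1; taking the cube root, d/g = 1, i.e. d = g.
Substitute into the budget 9·g + 13.5·d = 180: 22.5·g = 180, so g* = 8 and d* = 8.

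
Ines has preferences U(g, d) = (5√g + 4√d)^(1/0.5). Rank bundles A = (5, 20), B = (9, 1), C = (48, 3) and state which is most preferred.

Bundle C

Evaluate utility at each bundle:
U(A) = 845.000.
U(B) = 361.000.
U(C) = 1728.000.
Highest utility is C, so C ≻ A ≻ B.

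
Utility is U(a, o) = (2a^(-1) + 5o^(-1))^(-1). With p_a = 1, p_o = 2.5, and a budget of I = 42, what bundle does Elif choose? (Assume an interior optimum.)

a* = 12, o* = 12

For CES with ρ = -1, MRS = (2/5)·(o/a)^2.
Tangency: set MRS = p_a/p_o = 1/2.5 = 0.4.
So (o/a)^2 = 1; taking the square root, o/a = 1, i.e. o = a.
Substitute into the budget 1·a + 2.5·o = 42: 3.5·a = 42, so a* = 12 and o* = 12.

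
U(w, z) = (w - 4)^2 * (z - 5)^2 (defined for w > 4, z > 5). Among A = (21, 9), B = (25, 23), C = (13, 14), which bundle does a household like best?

Evaluate utility at each bundle:
U(A) = 4624.
U(B) = 142884.
U(C) = 6561.
Highest utility is B, so B ≻ C ≻ A.

Bundle B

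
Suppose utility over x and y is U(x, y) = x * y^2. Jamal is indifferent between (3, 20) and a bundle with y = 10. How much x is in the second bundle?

U(3, 20) = 1200.
Set U(x, 10) = 1200 and solve.
With y = 10: 10^2 = 100, so x = 1200/100 = 12.
Check: U(12, 10) = 1200.

x = 12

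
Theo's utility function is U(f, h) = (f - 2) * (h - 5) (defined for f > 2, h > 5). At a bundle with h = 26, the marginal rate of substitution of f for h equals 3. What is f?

f = 9

MU_f = (h−5), MU_h = (f−2).
MRS = (h−5)/(f−2).
Substitute h = 26: MRS = 21/(f − 2). Setting this equal to 3 gives f − 2 = 21/3 = 7, so f = 9.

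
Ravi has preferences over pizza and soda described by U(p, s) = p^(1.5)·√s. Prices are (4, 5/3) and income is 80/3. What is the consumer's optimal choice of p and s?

MU_p = 1.5·√p·√s and MU_s = 0.5·p^(1.5)·s^(-0.5).
MRS = MU_p/MU_s = (3)·s/p.
Tangency: set MRS = p_p/p_s = 4/(5/3) = 2.4.
So (3)·s/p = 2.4, i.e. s = 0.8·p.
Substitute into the budget 4·p + (5/3)·s = 80/3: (16/3)·p = 80/3, so p* = 5.
Then s* = 0.8·5 = 4.

p* = 5, s* = 4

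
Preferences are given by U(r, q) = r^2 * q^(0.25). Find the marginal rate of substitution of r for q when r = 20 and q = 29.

MU_r = 2·r·q^(0.25) and MU_q = 0.25·r^2·q^(-0.75).
MRS = MU_r/MU_q = (8)·q/r.
At (20, 29): MRS = 11.6.
That is, one extra unit of r is worth 11.6 units of q at the margin.

MRS = 11.6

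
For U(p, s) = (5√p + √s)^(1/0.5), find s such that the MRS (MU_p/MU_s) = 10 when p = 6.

s = 24

For CES with ρ = 0.5, MRS = (5/1)·√(s/p).
Setting (5/1)·√(s/6) = 10 gives √(s/6) = 2, so s/6 = 4 and s = 24.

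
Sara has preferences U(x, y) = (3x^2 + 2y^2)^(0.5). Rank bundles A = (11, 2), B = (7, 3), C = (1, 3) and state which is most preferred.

Evaluate utility at each bundle:
U(A) = 19.261.
U(B) = 12.845.
U(C) = 4.583.
Highest utility is A, so A ≻ B ≻ C.

Bundle A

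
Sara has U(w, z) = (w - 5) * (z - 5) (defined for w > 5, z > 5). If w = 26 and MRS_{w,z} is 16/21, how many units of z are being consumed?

MU_w = (z−5), MU_z = (w−5).
MRS = (z−5)/(w−5).
Substitute w = 26: MRS = (z − 5)/21. Setting this equal to 16/21 gives z − 5 = (16/21)·21 = 16, so z = 21.

z = 21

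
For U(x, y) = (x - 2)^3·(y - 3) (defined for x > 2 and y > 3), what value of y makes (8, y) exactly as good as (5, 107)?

y = 16

U(5, 107) = 2808.
Set U(8, y) = 2808 and solve.
With x = 8: (8 − 2)^3 = 216, so (y − 3) = 2808/216 = 13.
So y = 3 + 13 = 16.
Check: U(8, 16) = 2808.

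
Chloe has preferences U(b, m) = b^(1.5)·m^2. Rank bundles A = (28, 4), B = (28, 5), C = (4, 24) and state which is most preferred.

Bundle C

Evaluate utility at each bundle:
U(A) = 2370.593.
U(B) = 3704.052.
U(C) = 4608.000.
Highest utility is C, so C ≻ B ≻ A.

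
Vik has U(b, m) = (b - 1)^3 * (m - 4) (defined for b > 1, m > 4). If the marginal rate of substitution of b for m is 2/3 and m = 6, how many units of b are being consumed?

MU_b = 3·(b−1)^2·(m−4), MU_m = (b−1)^3.
MRS = (3/1)·(m−4)/(b−1).
Substitute m = 6: MRS = 6/(b − 1). Setting this equal to 2/3 gives b − 1 = 6/(2/3) = 9, so b = 10.

b = 10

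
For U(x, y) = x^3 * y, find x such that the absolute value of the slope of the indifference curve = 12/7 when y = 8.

x = 14

MU_x = 3·x^2·y and MU_y = x^3.
MRS = MU_x/MU_y = (3/1)·y/x.
Substitute y = 8: MRS = 24/x. Setting 24/x = 12/7 gives x = 24/(12/7) = 14.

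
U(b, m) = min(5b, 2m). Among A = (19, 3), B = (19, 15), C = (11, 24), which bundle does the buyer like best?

Bundle C

Evaluate utility at each bundle:
U(A) = 6.
U(B) = 30.
U(C) = 48.
Highest utility is C, so C ≻ B ≻ A.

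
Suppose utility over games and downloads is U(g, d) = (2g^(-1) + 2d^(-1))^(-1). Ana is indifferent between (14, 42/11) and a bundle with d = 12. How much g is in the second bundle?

g = 4

U depends on (g, d) only through S = 2g^(-1) + 2d^(-1), so equal utility means equal S. At (14, 42/11): S = 2/3.
With d = 12: 2·12^(-1) = 1/6, so 2g^(-1) = 2/3 − 1/6 = 0.5, i.e. g^(-1) = 0.25.
Hence g = 1/0.25 = 4.
Check: U(4, 12) = 1.5.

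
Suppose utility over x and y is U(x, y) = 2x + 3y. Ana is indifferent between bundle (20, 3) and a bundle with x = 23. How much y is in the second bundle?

y = 1

U(20, 3) = 49.
Set U(23, y) = 49 and solve.
2·23 + 3y = 49 ⇒ 3y = 3 ⇒ y = 1.
Check: U(23, 1) = 49.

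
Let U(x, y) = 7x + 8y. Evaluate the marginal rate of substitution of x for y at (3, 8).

MU_x = 7, MU_y = 8, so MRS = 7/8 = 0.875 at every bundle.
At (3, 8): MRS = 0.875.
The indifference curve has slope −0.875 at this bundle.

MRS = 0.875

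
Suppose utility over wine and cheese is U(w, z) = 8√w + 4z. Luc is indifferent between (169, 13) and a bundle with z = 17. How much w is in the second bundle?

w = 121

U(169, 13) = 156.
Set U(w, 17) = 156 and solve.
With z = 17: 8√w = 156 − 4·17 = 88, so √w = 11 and w = 121.
Check: U(121, 17) = 156.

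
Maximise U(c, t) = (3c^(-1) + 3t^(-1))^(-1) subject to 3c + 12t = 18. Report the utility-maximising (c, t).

For CES with ρ = -1, MRS = (t/c)^2.
Tangency: set MRS = p_c/p_t = 3/12 = 0.25.
So (t/c)^2 = 0.25; taking the square root, t/c = 0.5, i.e. t = 0.5·c.
Substitute into the budget 3·c + 12·t = 18: 9·c = 18, so c* = 2 and t* = 0.5·2 = 1.

c* = 2, t* = 1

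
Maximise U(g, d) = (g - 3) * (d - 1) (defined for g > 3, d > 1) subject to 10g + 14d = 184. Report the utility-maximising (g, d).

g* = 10, d* = 6

MU_g = (d−1), MU_d = (g−3).
MRS = (d−1)/(g−3).
Tangency: set MRS = p_g/p_d = 10/14 = 5/7.
So (d − 1)/(g − 3) = 5/7, i.e. (d − 1) = (5/7)·(g − 3).
Rewrite the budget in excess-of-subsistence terms: 10·(g − 3) + 14·(d − 1) = 184 − 10·3 − 14·1 = 140.
Substituting, 20·(g − 3) = 140, so g − 3 = 7 and g* = 10.
Then d − 1 = (5/7)·7 = 5, so d* = 6.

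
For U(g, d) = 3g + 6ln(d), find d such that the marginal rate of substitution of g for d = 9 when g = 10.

d = 18

MU_g = 3, MU_d = 6/d.
MRS = 3 ÷ (6/d).
MRS depends only on d: 0.5·d = 9 ⇒ d = 9/0.5 = 18.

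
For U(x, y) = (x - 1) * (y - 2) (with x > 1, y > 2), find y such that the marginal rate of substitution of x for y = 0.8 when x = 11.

y = 10

MU_x = (y−2), MU_y = (x−1).
MRS = (y−2)/(x−1).
Substitute x = 11: MRS = (y − 2)/10. Setting this equal to 0.8 gives y − 2 = 0.8·10 = 8, so y = 10.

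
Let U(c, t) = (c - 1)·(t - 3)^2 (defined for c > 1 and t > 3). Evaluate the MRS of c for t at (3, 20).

MU_c = (t−3)^2, MU_t = 2·(c−1)·(t−3).
MRS = (1/2)·(t−3)/(c−1).
At (3, 20): MRS = 4.25.
The indifference curve has slope −4.25 at this bundle.

MRS = 4.25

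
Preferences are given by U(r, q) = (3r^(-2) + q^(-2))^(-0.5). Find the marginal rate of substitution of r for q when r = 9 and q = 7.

MRS = 343/243

For CES with ρ = -2, MRS = (3/1)·(q/r)^3.
At (9, 7): MRS = 343/243.
So at (9, 7) the consumer would give up 343/243 units of q for one more unit of r.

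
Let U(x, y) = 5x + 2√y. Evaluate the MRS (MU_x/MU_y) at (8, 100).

MRS = 50

MU_x = 5, MU_y = 2/(2√y).
MRS = 5 ÷ (2/(2√y)).
At (8, 100): MRS = 50.
That is, one extra unit of x is worth 50 units of y at the margin.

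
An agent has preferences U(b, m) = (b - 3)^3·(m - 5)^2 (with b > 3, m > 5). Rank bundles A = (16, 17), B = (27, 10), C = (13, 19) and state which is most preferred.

Bundle B

Evaluate utility at each bundle:
U(A) = 316368.
U(B) = 345600.
U(C) = 196000.
Highest utility is B, so B ≻ A ≻ C.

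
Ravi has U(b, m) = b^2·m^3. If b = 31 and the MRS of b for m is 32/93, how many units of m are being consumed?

MU_b = 2·b·m^3 and MU_m = 3·b^2·m^2.
MRS = MU_b/MU_m = (2/3)·m/b.
Substitute b = 31: MRS = m/46.5. Setting m/46.5 = 32/93 gives m = (32/93)·46.5 = 16.

m = 16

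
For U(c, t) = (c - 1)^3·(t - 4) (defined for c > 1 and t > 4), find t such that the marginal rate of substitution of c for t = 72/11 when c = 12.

t = 28

MU_c = 3·(c−1)^2·(t−4), MU_t = (c−1)^3.
MRS = (3/1)·(t−4)/(c−1).
Substitute c = 12: MRS = (t − 4)/(11/3). Setting this equal to 72/11 gives t − 4 = (72/11)·(11/3) = 24, so t = 28.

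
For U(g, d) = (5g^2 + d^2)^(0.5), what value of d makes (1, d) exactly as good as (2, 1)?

d = 4

U depends on (g, d) only through S = 5g^2 + d^2, so equal utility means equal S. At (2, 1): S = 21.
With g = 1: 5·1^2 = 5, so d^2 = 21 − 5 = 16.
Hence d = √16 = 4.
Check: U(1, 4) = 4.5826.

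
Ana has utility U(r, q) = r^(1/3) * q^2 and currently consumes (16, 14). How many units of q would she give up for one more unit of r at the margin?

MU_r = 1/3·r^(-2/3)·q^2 and MU_q = 2·r^(1/3)·q.
MRS = MU_r/MU_q = (1/6)·q/r.
At (16, 14): MRS = 7/48.
That is, one extra unit of r is worth 7/48 units of q at the margin.

MRS = 7/48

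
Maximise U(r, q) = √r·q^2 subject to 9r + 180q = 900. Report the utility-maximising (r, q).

r* = 20, q* = 4

MU_r = 0.5·r^(-0.5)·q^2 and MU_q = 2·√r·q.
MRS = MU_r/MU_q = (0.25)·q/r.
Tangency: set MRS = p_r/p_q = 9/180 = 0.05.
So (0.25)·q/r = 0.05, i.e. q = 0.2·r.
Substitute into the budget 9·r + 180·q = 900: 45·r = 900, so r* = 20.
Then q* = 0.2·20 = 4.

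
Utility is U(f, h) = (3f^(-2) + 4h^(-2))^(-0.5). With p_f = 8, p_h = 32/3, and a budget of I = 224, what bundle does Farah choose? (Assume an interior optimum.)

For CES with ρ = -2, MRS = (3/4)·(h/f)^3.
Tangency: set MRS = p_f/p_h = 8/(32/3) = 0.75.
So (h/f)^3 = 1; taking the cube root, h/f = 1, i.e. h = f.
Substitute into the budget 8·f + (32/3)·h = 224: (56/3)·f = 224, so f* = 12 and h* = 12.

f* = 12, h* = 12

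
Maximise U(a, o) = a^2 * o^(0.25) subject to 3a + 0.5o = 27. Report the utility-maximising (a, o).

a* = 8, o* = 6

MU_a = 2·a·o^(0.25) and MU_o = 0.25·a^2·o^(-0.75).
MRS = MU_a/MU_o = (8)·o/a.
Tangency: set MRS = p_a/p_o = 3/0.5 = 6.
So (8)·o/a = 6, i.e. o = 0.75·a.
Substitute into the budget 3·a + 0.5·o = 27: 3.375·a = 27, so a* = 8.
Then o* = 0.75·8 = 6.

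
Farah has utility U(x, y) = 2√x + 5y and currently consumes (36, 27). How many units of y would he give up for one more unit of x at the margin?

MRS = 1/30

MU_x = 2/(2√x), MU_y = 5.
MRS = 2/(2√x) ÷ 5.
At (36, 27): MRS = 1/30.
So at (36, 27) the consumer would give up 1/30 units of y for one more unit of x.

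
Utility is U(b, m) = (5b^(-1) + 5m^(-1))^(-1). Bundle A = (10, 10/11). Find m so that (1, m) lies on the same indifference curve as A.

U depends on (b, m) only through S = 5b^(-1) + 5m^(-1), so equal utility means equal S. At (10, 10/11): S = 6.
With b = 1: 5·1^(-1) = 5, so 5m^(-1) = 6 − 5 = 1, i.e. m^(-1) = 0.2.
Hence m = 1/0.2 = 5.
Check: U(1, 5) = 0.1667.

m = 5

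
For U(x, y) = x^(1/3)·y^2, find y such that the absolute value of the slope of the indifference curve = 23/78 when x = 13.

y = 23

MU_x = 1/3·x^(-2/3)·y^2 and MU_y = 2·x^(1/3)·y.
MRS = MU_x/MU_y = (1/6)·y/x.
Substitute x = 13: MRS = y/78. Setting y/78 = 23/78 gives y = (23/78)·78 = 23.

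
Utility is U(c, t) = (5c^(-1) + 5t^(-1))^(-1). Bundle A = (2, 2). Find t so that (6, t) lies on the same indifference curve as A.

U depends on (c, t) only through S = 5c^(-1) + 5t^(-1), so equal utility means equal S. At (2, 2): S = 5.
With c = 6: 5·6^(-1) = 5/6, so 5t^(-1) = 5 − 5/6 = 25/6, i.e. t^(-1) = 5/6.
Hence t = 1/(5/6) = 1.2.
Check: U(6, 1.2) = 0.2.

t = 1.2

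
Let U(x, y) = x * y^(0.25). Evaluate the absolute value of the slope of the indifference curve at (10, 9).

MU_x = y^(0.25) and MU_y = 0.25·x·y^(-0.75).
MRS = MU_x/MU_y = (4)·y/x.
At (10, 9): MRS = 3.6.
That is, one extra unit of x is worth 3.6 units of y at the margin.

MRS = 3.6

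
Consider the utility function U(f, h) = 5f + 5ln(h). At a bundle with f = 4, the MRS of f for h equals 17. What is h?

h = 17

MU_f = 5, MU_h = 5/h.
MRS = 5 ÷ (5/h).
MRS depends only on h: h = 17 ⇒ h = 17.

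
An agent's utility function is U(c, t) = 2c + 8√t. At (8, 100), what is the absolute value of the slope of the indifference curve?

MU_c = 2, MU_t = 8/(2√t).
MRS = 2 ÷ (8/(2√t)).
At (8, 100): MRS = 5.
So at (8, 100) the consumer would give up 5 units of t for one more unit of c.

MRS = 5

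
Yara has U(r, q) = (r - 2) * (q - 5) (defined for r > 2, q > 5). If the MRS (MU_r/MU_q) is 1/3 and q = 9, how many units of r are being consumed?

MU_r = (q−5), MU_q = (r−2).
MRS = (q−5)/(r−2).
Substitute q = 9: MRS = 4/(r − 2). Setting this equal to 1/3 gives r − 2 = 4/(1/3) = 12, so r = 14.

r = 14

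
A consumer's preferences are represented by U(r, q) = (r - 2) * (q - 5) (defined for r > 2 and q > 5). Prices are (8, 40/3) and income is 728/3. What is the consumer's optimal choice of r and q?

r* = 12, q* = 11

MU_r = (q−5), MU_q = (r−2).
MRS = (q−5)/(r−2).
Tangency: set MRS = p_r/p_q = 8/(40/3) = 0.6.
So (q − 5)/(r − 2) = 0.6, i.e. (q − 5) = 0.6·(r − 2).
Rewrite the budget in excess-of-subsistence terms: 8·(r − 2) + (40/3)·(q − 5) = 728/3 − 8·2 − (40/3)·5 = 160.
Substituting, 16·(r − 2) = 160, so r − 2 = 10 and r* = 12.
Then q − 5 = 0.6·10 = 6, so q* = 11.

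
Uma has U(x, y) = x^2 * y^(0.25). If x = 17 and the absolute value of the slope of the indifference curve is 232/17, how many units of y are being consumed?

y = 29

MU_x = 2·x·y^(0.25) and MU_y = 0.25·x^2·y^(-0.75).
MRS = MU_x/MU_y = (8)·y/x.
Substitute x = 17: MRS = y/2.125. Setting y/2.125 = 232/17 gives y = (232/17)·2.125 = 29.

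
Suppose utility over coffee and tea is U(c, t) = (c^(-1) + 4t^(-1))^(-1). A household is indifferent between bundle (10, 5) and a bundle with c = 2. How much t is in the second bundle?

t = 10

U depends on (c, t) only through S = c^(-1) + 4t^(-1), so equal utility means equal S. At (10, 5): S = 0.9.
With c = 2: 2^(-1) = 0.5, so 4t^(-1) = 0.9 − 0.5 = 0.4, i.e. t^(-1) = 0.1.
Hence t = 1/0.1 = 10.
Check: U(2, 10) = 1.1111.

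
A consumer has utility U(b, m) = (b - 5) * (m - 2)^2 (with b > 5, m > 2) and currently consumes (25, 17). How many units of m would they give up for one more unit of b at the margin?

MU_b = (m−2)^2, MU_m = 2·(b−5)·(m−2).
MRS = (1/2)·(m−2)/(b−5).
At (25, 17): MRS = 0.375.
So at (25, 17) the consumer would give up 0.375 units of m for one more unit of b.

MRS = 0.375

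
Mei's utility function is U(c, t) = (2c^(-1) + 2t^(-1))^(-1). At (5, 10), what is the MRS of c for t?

For CES with ρ = -1, MRS = (t/c)^2.
At (5, 10): MRS = 4.
That is, one extra unit of c is worth 4 units of t at the margin.

MRS = 4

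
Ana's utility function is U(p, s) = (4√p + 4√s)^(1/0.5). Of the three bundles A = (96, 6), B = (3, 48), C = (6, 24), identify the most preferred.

Evaluate utility at each bundle:
U(A) = 2400.000.
U(B) = 1200.000.
U(C) = 864.000.
Highest utility is A, so A ≻ B ≻ C.

Bundle A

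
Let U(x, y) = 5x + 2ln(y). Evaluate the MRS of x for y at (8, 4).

MRS = 10

MU_x = 5, MU_y = 2/y.
MRS = 5 ÷ (2/y).
At (8, 4): MRS = 10.
The indifference curve has slope −10 at this bundle.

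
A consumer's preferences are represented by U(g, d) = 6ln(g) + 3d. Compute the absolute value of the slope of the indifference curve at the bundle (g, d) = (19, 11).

MU_g = 6/g, MU_d = 3.
MRS = 6/g ÷ 3.
At (19, 11): MRS = 2/19.
The indifference curve has slope −2/19 at this bundle.

MRS = 2/19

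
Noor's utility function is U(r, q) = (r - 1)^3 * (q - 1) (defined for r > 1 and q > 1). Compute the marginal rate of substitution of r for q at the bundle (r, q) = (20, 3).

MU_r = 3·(r−1)^2·(q−1), MU_q = (r−1)^3.
MRS = (3/1)·(q−1)/(r−1).
At (20, 3): MRS = 6/19.
So at (20, 3) the consumer would give up 6/19 units of q for one more unit of r.

MRS = 6/19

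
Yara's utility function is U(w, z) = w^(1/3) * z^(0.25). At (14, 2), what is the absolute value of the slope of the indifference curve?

MU_w = 1/3·w^(-2/3)·z^(0.25) and MU_z = 0.25·w^(1/3)·z^(-0.75).
MRS = MU_w/MU_z = (4/3)·z/w.
At (14, 2): MRS = 4/21.
The indifference curve has slope −4/21 at this bundle.

MRS = 4/21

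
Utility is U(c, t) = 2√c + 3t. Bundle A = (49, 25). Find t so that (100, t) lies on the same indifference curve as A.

t = 23

U(49, 25) = 89.
Set U(100, t) = 89 and solve.
With c = 100: √100 = 10, so 3t = 89 − 2·10 = 69 and t = 23.
Check: U(100, 23) = 89.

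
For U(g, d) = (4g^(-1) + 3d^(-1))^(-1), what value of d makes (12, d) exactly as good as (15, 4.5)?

d = 5

U depends on (g, d) only through S = 4g^(-1) + 3d^(-1), so equal utility means equal S. At (15, 4.5): S = 14/15.
With g = 12: 4·12^(-1) = 1/3, so 3d^(-1) = 14/15 − 1/3 = 0.6, i.e. d^(-1) = 0.2.
Hence d = 1/0.2 = 5.
Check: U(12, 5) = 1.0714.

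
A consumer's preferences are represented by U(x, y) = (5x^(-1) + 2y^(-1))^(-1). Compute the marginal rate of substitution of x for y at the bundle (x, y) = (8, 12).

MRS = 5.625

For CES with ρ = -1, MRS = (5/2)·(y/x)^2.
At (8, 12): MRS = 5.625.
That is, one extra unit of x is worth 5.625 units of y at the margin.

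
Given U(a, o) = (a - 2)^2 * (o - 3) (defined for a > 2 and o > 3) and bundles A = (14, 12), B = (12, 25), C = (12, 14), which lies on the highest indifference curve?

Evaluate utility at each bundle:
U(A) = 1296.
U(B) = 2200.
U(C) = 1100.
Highest utility is B, so B ≻ A ≻ C.

Bundle B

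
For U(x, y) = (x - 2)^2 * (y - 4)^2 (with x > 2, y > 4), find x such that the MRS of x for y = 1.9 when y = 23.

MU_x = 2·(x−2)·(y−4)^2, MU_y = 2·(x−2)^2·(y−4).
MRS = (y−4)/(x−2).
Substitute y = 23: MRS = 19/(x − 2). Setting this equal to 1.9 gives x − 2 = 19/1.9 = 10, so x = 12.

x = 12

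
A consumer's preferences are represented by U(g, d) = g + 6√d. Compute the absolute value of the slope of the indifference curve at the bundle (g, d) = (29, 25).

MRS = 5/3

MU_g = 1, MU_d = 6/(2√d).
MRS = 1 ÷ (6/(2√d)).
At (29, 25): MRS = 5/3.
The indifference curve has slope −5/3 at this bundle.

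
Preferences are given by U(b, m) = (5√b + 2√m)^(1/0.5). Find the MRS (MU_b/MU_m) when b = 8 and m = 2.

MRS = 1.25

For CES with ρ = 0.5, MRS = (5/2)·√(m/b).
At (8, 2): MRS = 1.25.
That is, one extra unit of b is worth 1.25 units of m at the margin.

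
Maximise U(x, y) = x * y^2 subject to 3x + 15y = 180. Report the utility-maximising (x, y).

x* = 20, y* = 8

MU_x = y^2 and MU_y = 2·x·y.
MRS = MU_x/MU_y = (1/2)·y/x.
Tangency: set MRS = p_x/p_y = 3/15 = 0.2.
So (1/2)·y/x = 0.2, i.e. y = 0.4·x.
Substitute into the budget 3·x + 15·y = 180: 9·x = 180, so x* = 20.
Then y* = 0.4·20 = 8.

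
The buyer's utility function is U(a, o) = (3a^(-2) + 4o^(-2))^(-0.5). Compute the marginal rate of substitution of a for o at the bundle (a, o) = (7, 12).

For CES with ρ = -2, MRS = (3/4)·(o/a)^3.
At (7, 12): MRS = 1296/343.
The indifference curve has slope −1296/343 at this bundle.

MRS = 1296/343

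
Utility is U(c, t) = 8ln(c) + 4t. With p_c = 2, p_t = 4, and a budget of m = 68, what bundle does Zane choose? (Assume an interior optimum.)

MU_c = 8/c, MU_t = 4.
MRS = 8/c ÷ 4.
Tangency: set MRS = p_c/p_t = 2/4 = 0.5.
MRS depends only on c: 2/c = 0.5 ⇒ c* = 2/0.5 = 4.
From the budget, 4·t = 68 − 2·4 = 60, so t* = 15.

c* = 4, t* = 15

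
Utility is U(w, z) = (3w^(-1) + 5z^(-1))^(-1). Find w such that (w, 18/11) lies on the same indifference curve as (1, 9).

U depends on (w, z) only through S = 3w^(-1) + 5z^(-1), so equal utility means equal S. At (1, 9): S = 32/9.
With z = 18/11: 5·(18/11)^(-1) = 55/18, so 3w^(-1) = 32/9 − 55/18 = 0.5, i.e. w^(-1) = 1/6.
Hence w = 1/(1/6) = 6.
Check: U(6, 18/11) = 0.2812.

w = 6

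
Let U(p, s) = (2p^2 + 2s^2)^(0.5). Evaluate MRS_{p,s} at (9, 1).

For CES with ρ = 2, MRS = (s/p)^(-1).
At (9, 1): MRS = 9.
The indifference curve has slope −9 at this bundle.

MRS = 9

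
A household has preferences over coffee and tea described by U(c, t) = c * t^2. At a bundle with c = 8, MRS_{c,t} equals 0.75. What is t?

t = 12

MU_c = t^2 and MU_t = 2·c·t.
MRS = MU_c/MU_t = (1/2)·t/c.
Substitute c = 8: MRS = t/16. Setting t/16 = 0.75 gives t = 0.75·16 = 12.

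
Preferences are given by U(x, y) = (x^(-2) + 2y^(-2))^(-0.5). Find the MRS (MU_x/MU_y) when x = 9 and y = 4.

For CES with ρ = -2, MRS = (1/2)·(y/x)^3.
At (9, 4): MRS = 32/729.
So at (9, 4) the consumer would give up 32/729 units of y for one more unit of x.

MRS = 32/729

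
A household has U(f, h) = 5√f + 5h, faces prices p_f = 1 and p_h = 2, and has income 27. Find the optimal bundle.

MU_f = 5/(2√f), MU_h = 5.
MRS = 5/(2√f) ÷ 5.
Tangency: set MRS = p_f/p_h = 1/2 = 0.5.
MRS depends only on f: 0.5/√f = 0.5 ⇒ √f = 0.5/0.5 = 1 ⇒ f* = 1.
From the budget, 2·h = 27 − 1·1 = 26, so h* = 13.

f* = 1, h* = 13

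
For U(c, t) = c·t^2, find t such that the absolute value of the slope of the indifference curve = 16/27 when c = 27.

MU_c = t^2 and MU_t = 2·c·t.
MRS = MU_c/MU_t = (1/2)·t/c.
Substitute c = 27: MRS = t/54. Setting t/54 = 16/27 gives t = (16/27)·54 = 32.

t = 32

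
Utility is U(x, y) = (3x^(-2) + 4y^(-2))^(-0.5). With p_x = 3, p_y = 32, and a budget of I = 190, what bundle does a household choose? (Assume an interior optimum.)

For CES with ρ = -2, MRS = (3/4)·(y/x)^3.
Tangency: set MRS = p_x/p_y = 3/32.
So (y/x)^3 = 0.125; taking the cube root, y/x = 0.5, i.e. y = 0.5·x.
Substitute into the budget 3·x + 32·y = 190: 19·x = 190, so x* = 10 and y* = 0.5·10 = 5.

x* = 10, y* = 5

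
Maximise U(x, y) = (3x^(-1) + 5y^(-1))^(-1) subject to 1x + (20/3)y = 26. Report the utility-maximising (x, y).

For CES with ρ = -1, MRS = (3/5)·(y/x)^2.
Tangency: set MRS = p_x/p_y = 1/(20/3) = 0.15.
So (y/x)^2 = 0.25; taking the square root, y/x = 0.5, i.e. y = 0.5·x.
Substitute into the budget 1·x + (20/3)·y = 26: (13/3)·x = 26, so x* = 6 and y* = 0.5·6 = 3.

x* = 6, y* = 3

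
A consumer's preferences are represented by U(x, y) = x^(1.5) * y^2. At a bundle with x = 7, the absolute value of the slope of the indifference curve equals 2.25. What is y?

MU_x = 1.5·√x·y^2 and MU_y = 2·x^(1.5)·y.
MRS = MU_x/MU_y = (0.75)·y/x.
Substitute x = 7: MRS = y/(28/3). Setting y/(28/3) = 2.25 gives y = 2.25·(28/3) = 21.

y = 21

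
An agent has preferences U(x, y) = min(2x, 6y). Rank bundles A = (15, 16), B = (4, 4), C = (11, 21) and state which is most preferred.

Bundle A

Evaluate utility at each bundle:
U(A) = 30.
U(B) = 8.
U(C) = 22.
Highest utility is A, so A ≻ C ≻ B.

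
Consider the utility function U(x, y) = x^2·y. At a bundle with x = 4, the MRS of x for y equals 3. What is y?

MU_x = 2·x·y and MU_y = x^2.
MRS = MU_x/MU_y = (2/1)·y/x.
Substitute x = 4: MRS = y/2. Setting y/2 = 3 gives y = 3·2 = 6.

y = 6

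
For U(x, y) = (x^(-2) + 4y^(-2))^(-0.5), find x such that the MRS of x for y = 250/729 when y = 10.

x = 9

For CES with ρ = -2, MRS = (1/4)·(y/x)^3.
Setting (1/4)·(10/x)^3 = 250/729 gives (10/x)^3 = 1000/729, so 10/x = 10/9 and x = 9.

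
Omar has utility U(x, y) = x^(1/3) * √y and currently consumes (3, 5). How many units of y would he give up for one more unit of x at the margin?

MU_x = 1/3·x^(-2/3)·√y and MU_y = 0.5·x^(1/3)·y^(-0.5).
MRS = MU_x/MU_y = (2/3)·y/x.
At (3, 5): MRS = 10/9.
So at (3, 5) the consumer would give up 10/9 units of y for one more unit of x.

MRS = 10/9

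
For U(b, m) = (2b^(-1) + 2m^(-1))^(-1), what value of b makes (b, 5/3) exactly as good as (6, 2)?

U depends on (b, m) only through S = 2b^(-1) + 2m^(-1), so equal utility means equal S. At (6, 2): S = 4/3.
With m = 5/3: 2·(5/3)^(-1) = 1.2, so 2b^(-1) = 4/3 − 1.2 = 2/15, i.e. b^(-1) = 1/15.
Hence b = 1/(1/15) = 15.
Check: U(15, 5/3) = 0.75.

b = 15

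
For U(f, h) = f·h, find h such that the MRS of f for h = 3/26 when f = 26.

MU_f = h and MU_h = f.
MRS = MU_f/MU_h = h/f.
Substitute f = 26: MRS = h/26. Setting h/26 = 3/26 gives h = (3/26)·26 = 3.

h = 3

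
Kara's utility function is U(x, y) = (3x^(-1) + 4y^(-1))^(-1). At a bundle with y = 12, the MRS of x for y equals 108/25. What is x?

For CES with ρ = -1, MRS = (3/4)·(y/x)^2.
Setting (3/4)·(12/x)^2 = 108/25 gives (12/x)^2 = 144/25, so 12/x = 2.4 and x = 5.

x = 5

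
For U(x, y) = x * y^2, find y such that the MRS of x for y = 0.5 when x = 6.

y = 6

MU_x = y^2 and MU_y = 2·x·y.
MRS = MU_x/MU_y = (1/2)·y/x.
Substitute x = 6: MRS = y/12. Setting y/12 = 0.5 gives y = 0.5·12 = 6.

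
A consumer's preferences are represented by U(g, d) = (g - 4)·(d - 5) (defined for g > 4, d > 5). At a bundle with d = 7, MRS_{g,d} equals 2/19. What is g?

g = 23

MU_g = (d−5), MU_d = (g−4).
MRS = (d−5)/(g−4).
Substitute d = 7: MRS = 2/(g − 4). Setting this equal to 2/19 gives g − 4 = 2/(2/19) = 19, so g = 23.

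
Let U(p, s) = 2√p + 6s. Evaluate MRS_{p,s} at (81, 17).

MRS = 1/54

MU_p = 2/(2√p), MU_s = 6.
MRS = 2/(2√p) ÷ 6.
At (81, 17): MRS = 1/54.
That is, one extra unit of p is worth 1/54 units of s at the margin.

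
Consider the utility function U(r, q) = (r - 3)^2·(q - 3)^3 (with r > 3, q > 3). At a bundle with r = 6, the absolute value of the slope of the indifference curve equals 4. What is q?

MU_r = 2·(r−3)·(q−3)^3, MU_q = 3·(r−3)^2·(q−3)^2.
MRS = (2/3)·(q−3)/(r−3).
Substitute r = 6: MRS = (q − 3)/4.5. Setting this equal to 4 gives q − 3 = 4·4.5 = 18, so q = 21.

q = 21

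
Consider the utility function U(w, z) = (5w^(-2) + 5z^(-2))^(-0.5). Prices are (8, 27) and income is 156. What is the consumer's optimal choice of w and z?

w* = 6, z* = 4

For CES with ρ = -2, MRS = (z/w)^3.
Tangency: set MRS = p_w/p_z = 8/27.
So (z/w)^3 = 8/27; taking the cube root, z/w = 2/3, i.e. z = (2/3)·w.
Substitute into the budget 8·w + 27·z = 156: 26·w = 156, so w* = 6 and z* = (2/3)·6 = 4.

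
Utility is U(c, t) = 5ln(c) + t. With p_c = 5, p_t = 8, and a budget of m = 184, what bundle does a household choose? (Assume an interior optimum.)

c* = 8, t* = 18

MU_c = 5/c, MU_t = 1.
MRS = 5/c ÷ 1.
Tangency: set MRS = p_c/p_t = 5/8 = 0.625.
MRS depends only on c: 5/c = 0.625 ⇒ c* = 5/0.625 = 8.
From the budget, 8·t = 184 − 5·8 = 144, so t* = 18.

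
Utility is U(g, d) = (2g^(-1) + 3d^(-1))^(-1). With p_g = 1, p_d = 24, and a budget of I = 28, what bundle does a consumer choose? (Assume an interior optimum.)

g* = 4, d* = 1

For CES with ρ = -1, MRS = (2/3)·(d/g)^2.
Tangency: set MRS = p_g/p_d = 1/24.
So (d/g)^2 = 1/16; taking the square root, d/g = 0.25, i.e. d = 0.25·g.
Substitute into the budget 1·g + 24·d = 28: 7·g = 28, so g* = 4 and d* = 0.25·4 = 1.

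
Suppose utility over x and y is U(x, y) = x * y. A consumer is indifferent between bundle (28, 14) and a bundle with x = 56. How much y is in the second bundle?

U(28, 14) = 392.
Set U(56, y) = 392 and solve.
With x = 56: y = 392/56 = 7.
Check: U(56, 7) = 392.

y = 7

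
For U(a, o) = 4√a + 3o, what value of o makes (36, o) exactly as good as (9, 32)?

U(9, 32) = 108.
Set U(36, o) = 108 and solve.
With a = 36: √36 = 6, so 3o = 108 − 4·6 = 84 and o = 28.
Check: U(36, 28) = 108.

o = 28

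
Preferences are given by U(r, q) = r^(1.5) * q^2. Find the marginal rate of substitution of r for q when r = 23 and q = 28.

MU_r = 1.5·√r·q^2 and MU_q = 2·r^(1.5)·q.
MRS = MU_r/MU_q = (0.75)·q/r.
At (23, 28): MRS = 21/23.
That is, one extra unit of r is worth 21/23 units of q at the margin.

MRS = 21/23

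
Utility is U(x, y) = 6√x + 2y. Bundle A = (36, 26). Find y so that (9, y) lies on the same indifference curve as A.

U(36, 26) = 88.
Set U(9, y) = 88 and solve.
With x = 9: √9 = 3, so 2y = 88 − 6·3 = 70 and y = 35.
Check: U(9, 35) = 88.

y = 35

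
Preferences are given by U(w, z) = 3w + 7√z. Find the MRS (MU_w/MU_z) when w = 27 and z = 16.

MRS = 24/7

MU_w = 3, MU_z = 7/(2√z).
MRS = 3 ÷ (7/(2√z)).
At (27, 16): MRS = 24/7.
So at (27, 16) the consumer would give up 24/7 units of z for one more unit of w.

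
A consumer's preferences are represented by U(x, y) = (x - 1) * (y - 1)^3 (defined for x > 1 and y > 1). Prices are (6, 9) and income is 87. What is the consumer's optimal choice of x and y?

MU_x = (y−1)^3, MU_y = 3·(x−1)·(y−1)^2.
MRS = (1/3)·(y−1)/(x−1).
Tangency: set MRS = p_x/p_y = 6/9 = 2/3.
So (1/3)·(y − 1)/(x − 1) = 2/3, i.e. (y − 1) = 2·(x − 1).
Rewrite the budget in excess-of-subsistence terms: 6·(x − 1) + 9·(y − 1) = 87 − 6·1 − 9·1 = 72.
Substituting, 24·(x − 1) = 72, so x − 1 = 3 and x* = 4.
Then y − 1 = 2·3 = 6, so y* = 7.

x* = 4, y* = 7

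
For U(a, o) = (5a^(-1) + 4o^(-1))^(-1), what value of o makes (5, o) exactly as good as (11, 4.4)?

o = 11

U depends on (a, o) only through S = 5a^(-1) + 4o^(-1), so equal utility means equal S. At (11, 4.4): S = 15/11.
With a = 5: 5·5^(-1) = 1, so 4o^(-1) = 15/11 − 1 = 4/11, i.e. o^(-1) = 1/11.
Hence o = 1/(1/11) = 11.
Check: U(5, 11) = 0.7333.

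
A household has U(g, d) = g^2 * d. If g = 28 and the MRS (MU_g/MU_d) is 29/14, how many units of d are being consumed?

MU_g = 2·g·d and MU_d = g^2.
MRS = MU_g/MU_d = (2/1)·d/g.
Substitute g = 28: MRS = d/14. Setting d/14 = 29/14 gives d = (29/14)·14 = 29.

d = 29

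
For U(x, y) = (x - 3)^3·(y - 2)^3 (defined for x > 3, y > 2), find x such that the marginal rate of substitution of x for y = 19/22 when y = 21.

MU_x = 3·(x−3)^2·(y−2)^3, MU_y = 3·(x−3)^3·(y−2)^2.
MRS = (y−2)/(x−3).
Substitute y = 21: MRS = 19/(x − 3). Setting this equal to 19/22 gives x − 3 = 19/(19/22) = 22, so x = 25.

x = 25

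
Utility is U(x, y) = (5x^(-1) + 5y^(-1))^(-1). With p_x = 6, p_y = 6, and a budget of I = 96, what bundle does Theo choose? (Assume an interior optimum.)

x* = 8, y* = 8

For CES with ρ = -1, MRS = (y/x)^2.
Tangency: set MRS = p_x/p_y = 6/6 = 1.
So (y/x)^2 = 1; taking the square root, y/x = 1, i.e. y = x.
Substitute into the budget 6·x + 6·y = 96: 12·x = 96, so x* = 8 and y* = 8.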